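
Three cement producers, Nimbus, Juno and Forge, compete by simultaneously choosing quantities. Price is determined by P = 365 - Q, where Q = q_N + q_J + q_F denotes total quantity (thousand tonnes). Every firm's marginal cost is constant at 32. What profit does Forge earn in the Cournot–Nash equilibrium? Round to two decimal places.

6930.56

Each firm earns π_i = (365 - Q)q_i - 32q_i.
Setting ∂π_i/∂q_i = 0 with rivals' quantities fixed: 333 - 2q_i - Σ_{j≠i} q_j = 0.
With identical firms every q_j equals q_i, so Σ_{j≠i} q_j = 2q_i and 333 = 4q_i, giving q_i = 333/4.
Price P = 365 - 999/4 = 461/4.
Forge's profit: (461/4 - 32)·(333/4) = 6930.5625.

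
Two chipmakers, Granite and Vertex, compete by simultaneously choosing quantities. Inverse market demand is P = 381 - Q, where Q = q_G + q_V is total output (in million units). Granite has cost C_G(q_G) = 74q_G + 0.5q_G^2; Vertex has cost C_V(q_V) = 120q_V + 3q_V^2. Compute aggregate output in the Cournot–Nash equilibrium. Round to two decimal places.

116.13

Granite's profit: π_G = (381 - Q)q_G - (74q_G + (1/2)q_G²). Setting ∂π_G/∂q_G = 0: 307 - 3q_G - (q_V) = 0.
Vertex's profit: π_V = (381 - Q)q_V - (120q_V + 3q_V²). Setting ∂π_V/∂q_V = 0: 261 - 8q_V - (q_G) = 0.
Best responses: q_G = (307 - q_V)/3, q_V = (261 - q_G)/8.
Solving the pair: q_G = 95.4348, q_V = 476/23.
Total output Q = 95.4348 + 476/23 = 116.1304.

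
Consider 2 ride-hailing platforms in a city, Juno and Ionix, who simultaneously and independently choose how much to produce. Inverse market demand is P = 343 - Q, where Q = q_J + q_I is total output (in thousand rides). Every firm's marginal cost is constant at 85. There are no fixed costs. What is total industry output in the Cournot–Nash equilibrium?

Each firm earns π_i = (343 - Q)q_i - 85q_i.
Setting ∂π_i/∂q_i = 0 with rivals' quantities fixed: 258 - 2q_i - q_j = 0.
By symmetry each firm produces the same amount; substituting q_j = q_i yields q_i = 258/3 = 86.
Total output Q = 86 + 86 = 172.

172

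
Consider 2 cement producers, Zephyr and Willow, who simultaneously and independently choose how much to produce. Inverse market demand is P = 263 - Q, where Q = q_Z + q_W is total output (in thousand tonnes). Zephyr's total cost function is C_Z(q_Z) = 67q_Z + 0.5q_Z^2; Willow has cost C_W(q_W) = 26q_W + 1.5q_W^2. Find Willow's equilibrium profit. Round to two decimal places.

Zephyr's profit: π_Z = (263 - Q)q_Z - (67q_Z + (1/2)q_Z²). Setting ∂π_Z/∂q_Z = 0: 196 - 3q_Z - (q_W) = 0.
Willow's profit: π_W = (263 - Q)q_W - (26q_W + (3/2)q_W²). Setting ∂π_W/∂q_W = 0: 237 - 5q_W - (q_Z) = 0.
So q_Z = (196 - q_W)/3 and q_W = (237 - q_Z)/5.
Substituting one into the other gives q_Z = 743/14 and q_W = 515/14.
Price P = 263 - 629/7 = 1212/7.
Willow's profit: (1212/7)·(515/14) - 26·(515/14) - (3/2)(515/14)² = 3382.9719.

3382.97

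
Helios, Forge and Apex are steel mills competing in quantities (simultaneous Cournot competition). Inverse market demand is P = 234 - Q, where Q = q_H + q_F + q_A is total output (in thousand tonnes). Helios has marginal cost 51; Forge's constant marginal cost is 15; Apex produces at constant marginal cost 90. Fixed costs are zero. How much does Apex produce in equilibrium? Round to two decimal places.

7.50

Helios's profit: π_H = (234 - Q)q_H - (51q_H). Setting ∂π_H/∂q_H = 0: 183 - 2q_H - (q_F + q_A) = 0.
Forge's profit: π_F = (234 - Q)q_F - (15q_F). Setting ∂π_F/∂q_F = 0: 219 - 2q_F - (q_H + q_A) = 0.
Apex's first-order condition: 144 - 2q_A - (q_H + q_F) = 0.
Adding the 3 first-order conditions: 546 − 4Q = 0, so Q = 273/2.
Back-substituting: q_H = (183 − 273/2) = 93/2, q_F = (219 − 273/2) = 165/2, q_A = (144 − 273/2) = 15/2.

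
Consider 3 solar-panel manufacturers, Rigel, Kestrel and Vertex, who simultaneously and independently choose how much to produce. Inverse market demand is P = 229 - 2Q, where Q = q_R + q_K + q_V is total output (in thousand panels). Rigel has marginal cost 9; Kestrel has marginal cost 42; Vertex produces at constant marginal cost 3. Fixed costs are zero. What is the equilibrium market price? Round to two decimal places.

Rigel's profit: π_R = (229 - 2Q)q_R - (9q_R). Setting ∂π_R/∂q_R = 0: 220 - 4q_R - 2(q_K + q_V) = 0.
Kestrel's first-order condition: 187 - 4q_K - 2(q_R + q_V) = 0.
Vertex's first-order condition: 226 - 4q_V - 2(q_R + q_K) = 0.
Summing all 3 equations gives 633 − 8Q = 0, hence Q = 633/8.
Back-substituting: q_R = (220 − 633/4)/2 = 247/8, q_K = (187 − 633/4)/2 = 115/8, q_V = (226 − 633/4)/2 = 271/8.
Total output Q = 633/8, so price P = 229 - 2·(633/8) = 283/4.

70.75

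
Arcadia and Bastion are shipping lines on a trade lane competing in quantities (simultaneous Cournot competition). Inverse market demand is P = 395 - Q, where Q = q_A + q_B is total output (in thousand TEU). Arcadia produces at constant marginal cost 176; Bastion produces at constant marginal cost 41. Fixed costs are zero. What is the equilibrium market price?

Arcadia's profit: π_A = (395 - Q)q_A - (176q_A). Setting ∂π_A/∂q_A = 0: 219 - 2q_A - (q_B) = 0.
Bastion's profit: π_B = (395 - Q)q_B - (41q_B). Setting ∂π_B/∂q_B = 0: 354 - 2q_B - (q_A) = 0.
So q_A = (219 - q_B)/2 and q_B = (354 - q_A)/2.
Substituting one into the other gives q_A = 28 and q_B = 163.
Total output Q = 191, so price P = 395 - 191 = 204.

204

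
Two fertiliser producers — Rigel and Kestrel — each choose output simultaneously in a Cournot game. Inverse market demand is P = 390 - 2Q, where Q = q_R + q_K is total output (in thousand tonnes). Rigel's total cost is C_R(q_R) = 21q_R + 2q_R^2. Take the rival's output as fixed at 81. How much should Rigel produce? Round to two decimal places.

25.88

With the rival's output fixed at 81, Rigel's profit is π_R = (390 - 2·81 - 2q_R)q_R - (21q_R + 2q_R²) = (228 - 2q_R)q_R - (21q_R + 2q_R²).
∂π_R/∂q_R = 207 - 8q_R = 0, so q_R = 207/8.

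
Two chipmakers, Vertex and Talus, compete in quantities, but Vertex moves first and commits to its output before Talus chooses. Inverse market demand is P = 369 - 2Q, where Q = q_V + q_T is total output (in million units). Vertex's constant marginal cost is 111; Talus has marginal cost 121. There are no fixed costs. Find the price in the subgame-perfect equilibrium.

Solve by backward induction. Given q_V, the follower Talus maximises π_T = (369 - 2q_V - 2q_T)q_T - 121q_T.
Follower FOC: 248 - 2q_V - 4q_T = 0, so q_T(q_V) = (248 - 2q_V)/4.
The leader anticipates this reaction. Substituting into P = 369 - 2Q gives P = 245 - q_V, so π_V = (245 - q_V)q_V - 111q_V.
Leader FOC: 134 - 2q_V = 0, so q_V = 67.
Then q_T = (248 - 2·67)/4 = 57/2.
Total output Q = 191/2, so price P = 369 - 2·(191/2) = 178.

178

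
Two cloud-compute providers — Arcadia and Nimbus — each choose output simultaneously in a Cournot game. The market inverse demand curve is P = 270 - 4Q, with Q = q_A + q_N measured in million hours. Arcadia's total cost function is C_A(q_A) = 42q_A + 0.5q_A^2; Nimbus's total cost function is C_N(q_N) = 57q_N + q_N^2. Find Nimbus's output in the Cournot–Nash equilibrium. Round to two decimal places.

13.58

Arcadia's profit: π_A = (270 - 4Q)q_A - (42q_A + (1/2)q_A²). Setting ∂π_A/∂q_A = 0: 228 - 9q_A - 4(q_N) = 0.
Nimbus's profit: π_N = (270 - 4Q)q_N - (57q_N + q_N²). Setting ∂π_N/∂q_N = 0: 213 - 10q_N - 4(q_A) = 0.
Best responses: q_A = (228 - 4q_N)/9, q_N = (213 - 4q_A)/10.
Substituting one into the other gives q_A = 714/37 and q_N = 1005/74.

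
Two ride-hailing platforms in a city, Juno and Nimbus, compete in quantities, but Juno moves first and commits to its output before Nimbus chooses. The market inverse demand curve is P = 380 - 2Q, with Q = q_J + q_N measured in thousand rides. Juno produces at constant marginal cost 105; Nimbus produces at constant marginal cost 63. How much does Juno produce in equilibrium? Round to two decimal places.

Solve by backward induction. Given q_J, the follower Nimbus maximises π_N = (380 - 2q_J - 2q_N)q_N - 63q_N.
Follower FOC: 317 - 2q_J - 4q_N = 0, so q_N(q_J) = (317 - 2q_J)/4.
Juno substitutes q_N(q_J) into its own profit: π_J = q_J(380 - 2q_J - (317 - 2q_J)/2) - 105q_J = (443/2 - q_J)q_J - 105q_J.
Maximising: ∂π_J/∂q_J = 233/2 - 2q_J = 0, giving q_J = 233/4.
Then q_N = (317 - 2·(233/4))/4 = 401/8.

58.25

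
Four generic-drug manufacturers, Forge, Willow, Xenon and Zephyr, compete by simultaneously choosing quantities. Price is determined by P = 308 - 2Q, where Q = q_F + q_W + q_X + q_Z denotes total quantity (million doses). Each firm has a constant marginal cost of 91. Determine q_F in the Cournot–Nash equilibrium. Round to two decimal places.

A representative firm's profit is π_i = q_i(308 - 2Q) - 91q_i.
Setting ∂π_i/∂q_i = 0 with rivals' quantities fixed: 217 - 4q_i - 2·Σ_{j≠i} q_j = 0.
By symmetry each firm produces the same amount; substituting Σ_{j≠i} q_j = 3q_i yields q_i = 217/10.

21.70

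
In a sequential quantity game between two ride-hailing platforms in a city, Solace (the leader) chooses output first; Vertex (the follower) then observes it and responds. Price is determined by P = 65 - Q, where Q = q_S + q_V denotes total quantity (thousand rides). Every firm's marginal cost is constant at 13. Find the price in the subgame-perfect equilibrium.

The follower Vertex best-responds to any q_S: π_V = (65 - Q)q_V - 13q_V.
∂π_V/∂q_V = 52 - q_S - 2q_V = 0 gives the reaction function q_V = (52 - q_S)/2.
The leader anticipates this reaction. Substituting into P = 65 - Q gives P = 39 - (1/2)q_S, so π_S = (39 - (1/2)q_S)q_S - 13q_S.
Leader FOC: 26 - q_S = 0, so q_S = 26.
Then q_V = (52 - 26)/2 = 13.
Total output Q = 39, so price P = 65 - 39 = 26.

26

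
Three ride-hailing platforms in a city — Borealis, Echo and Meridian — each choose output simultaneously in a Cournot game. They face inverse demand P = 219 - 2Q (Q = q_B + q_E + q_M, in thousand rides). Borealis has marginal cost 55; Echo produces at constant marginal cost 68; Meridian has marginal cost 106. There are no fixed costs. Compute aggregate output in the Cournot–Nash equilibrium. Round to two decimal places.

Borealis's profit: π_B = (219 - 2Q)q_B - (55q_B). Setting ∂π_B/∂q_B = 0: 164 - 4q_B - 2(q_E + q_M) = 0.
Echo's first-order condition: 151 - 4q_E - 2(q_B + q_M) = 0.
Meridian's first-order condition: 113 - 4q_M - 2(q_B + q_E) = 0.
Adding the 3 conditions: 428 − 4Q − 4Q = 0, i.e. Q = 107/2.
Back-substituting: q_B = (164 − 107)/2 = 57/2, q_E = (151 − 107)/2 = 22, q_M = (113 − 107)/2 = 3.
Total output Q = 57/2 + 22 + 3 = 107/2.

53.50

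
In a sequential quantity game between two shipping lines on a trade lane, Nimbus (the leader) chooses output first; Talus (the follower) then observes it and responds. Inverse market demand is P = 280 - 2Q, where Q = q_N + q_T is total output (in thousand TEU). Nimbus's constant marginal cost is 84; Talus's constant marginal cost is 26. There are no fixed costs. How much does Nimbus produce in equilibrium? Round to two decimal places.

34.50

The follower Talus best-responds to any q_N: π_T = (280 - 2Q)q_T - 26q_T.
Setting the follower's marginal profit to zero, 254 - 2q_N - 4q_T = 0, i.e. q_T = (254 - 2q_N)/4.
Nimbus substitutes q_T(q_N) into its own profit: π_N = q_N(280 - 2q_N - (254 - 2q_N)/2) - 84q_N = (153 - q_N)q_N - 84q_N.
The leader's first-order condition 69 - 2q_N = 0 yields q_N = 69/2.
Then q_T = (254 - 2·(69/2))/4 = 185/4.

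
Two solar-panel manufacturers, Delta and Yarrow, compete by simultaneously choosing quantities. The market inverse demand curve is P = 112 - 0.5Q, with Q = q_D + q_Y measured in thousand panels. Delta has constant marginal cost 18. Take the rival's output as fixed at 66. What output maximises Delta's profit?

With the rival's output fixed at 66, Delta's profit is π_D = (112 - (1/2)·66 - (1/2)q_D)q_D - (18q_D) = (79 - (1/2)q_D)q_D - (18q_D).
∂π_D/∂q_D = 61 - q_D = 0, so q_D = 61.

61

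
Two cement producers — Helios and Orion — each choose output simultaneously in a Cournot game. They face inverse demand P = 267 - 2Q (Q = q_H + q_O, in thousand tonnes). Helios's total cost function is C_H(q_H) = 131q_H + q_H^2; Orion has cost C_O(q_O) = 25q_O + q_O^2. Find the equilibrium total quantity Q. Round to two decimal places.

Helios's profit: π_H = (267 - 2Q)q_H - (131q_H + q_H²). Setting ∂π_H/∂q_H = 0: 136 - 6q_H - 2(q_O) = 0.
Orion's first-order condition: 242 - 6q_O - 2(q_H) = 0.
Best responses: q_H = (136 - 2q_O)/6, q_O = (242 - 2q_H)/6.
Substituting one into the other gives q_H = 83/8 and q_O = 295/8.
Total output Q = 83/8 + 295/8 = 189/4.

47.25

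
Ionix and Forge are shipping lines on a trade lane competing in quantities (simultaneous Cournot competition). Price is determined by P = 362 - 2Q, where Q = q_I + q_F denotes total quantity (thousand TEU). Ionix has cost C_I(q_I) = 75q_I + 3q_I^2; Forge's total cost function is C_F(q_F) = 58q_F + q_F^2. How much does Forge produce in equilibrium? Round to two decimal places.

Ionix's profit: π_I = (362 - 2Q)q_I - (75q_I + 3q_I²). Setting ∂π_I/∂q_I = 0: 287 - 10q_I - 2(q_F) = 0.
Forge's profit: π_F = (362 - 2Q)q_F - (58q_F + q_F²). Setting ∂π_F/∂q_F = 0: 304 - 6q_F - 2(q_I) = 0.
Rearranging gives the reaction functions q_I = (287 - 2q_F)/10 and q_F = (304 - 2q_I)/6.
Solving the pair: q_I = 557/28, q_F = 1233/28.

44.04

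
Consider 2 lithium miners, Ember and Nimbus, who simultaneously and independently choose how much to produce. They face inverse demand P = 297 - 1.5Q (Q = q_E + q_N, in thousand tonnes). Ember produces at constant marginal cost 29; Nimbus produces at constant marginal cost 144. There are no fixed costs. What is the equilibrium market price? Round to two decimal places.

156.67

Ember's profit: π_E = (297 - 1.5Q)q_E - (29q_E). Setting ∂π_E/∂q_E = 0: 268 - 3q_E - (3/2)(q_N) = 0.
Nimbus's first-order condition: 153 - 3q_N - (3/2)(q_E) = 0.
Best responses: q_E = (268 - (3/2)q_N)/3, q_N = (153 - (3/2)q_E)/3.
Substituting one into the other gives q_E = 766/9 and q_N = 76/9.
Total output Q = 842/9, so price P = 297 - (3/2)·(842/9) = 470/3.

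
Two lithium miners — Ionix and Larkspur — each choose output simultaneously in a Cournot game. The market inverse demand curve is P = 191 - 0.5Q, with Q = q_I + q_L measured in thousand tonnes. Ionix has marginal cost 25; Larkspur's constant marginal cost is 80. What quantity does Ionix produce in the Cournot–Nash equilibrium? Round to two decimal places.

147.33

Ionix's profit: π_I = (191 - 0.5Q)q_I - (25q_I). Setting ∂π_I/∂q_I = 0: 166 - q_I - (1/2)(q_L) = 0.
Larkspur's first-order condition: 111 - q_L - (1/2)(q_I) = 0.
Best responses: q_I = (166 - (1/2)q_L), q_L = (111 - (1/2)q_I).
Solving the pair: q_I = 442/3, q_L = 112/3.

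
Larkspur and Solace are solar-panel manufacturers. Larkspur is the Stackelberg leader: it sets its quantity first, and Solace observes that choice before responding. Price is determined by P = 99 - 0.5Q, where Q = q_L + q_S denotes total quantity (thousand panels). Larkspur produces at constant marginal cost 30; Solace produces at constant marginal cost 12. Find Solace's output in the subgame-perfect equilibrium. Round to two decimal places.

61.50

Solve by backward induction. Given q_L, the follower Solace maximises π_S = (99 - (1/2)q_L - (1/2)q_S)q_S - 12q_S.
Follower FOC: 87 - (1/2)q_L - q_S = 0, so q_S(q_L) = (87 - (1/2)q_L).
Larkspur substitutes q_S(q_L) into its own profit: π_L = q_L(99 - (1/2)q_L - (87 - (1/2)q_L)/2) - 30q_L = (111/2 - (1/4)q_L)q_L - 30q_L.
Leader FOC: 51/2 - (1/2)q_L = 0, so q_L = 51.
Then q_S = (87 - (1/2)·51) = 123/2.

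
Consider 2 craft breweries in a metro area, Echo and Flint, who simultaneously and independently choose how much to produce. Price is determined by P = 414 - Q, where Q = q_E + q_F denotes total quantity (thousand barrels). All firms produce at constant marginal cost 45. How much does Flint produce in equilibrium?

Each firm earns π_i = (414 - Q)q_i - 45q_i.
Setting ∂π_i/∂q_i = 0 with rivals' quantities fixed: 369 - 2q_i - q_j = 0.
With identical firms every q_j equals q_i, so q_j = q_i and 369 = 3q_i, giving q_i = 123.

123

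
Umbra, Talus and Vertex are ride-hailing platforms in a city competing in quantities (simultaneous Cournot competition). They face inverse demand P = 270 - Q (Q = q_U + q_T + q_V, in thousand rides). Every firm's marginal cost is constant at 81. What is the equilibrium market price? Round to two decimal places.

Each firm earns π_i = (270 - Q)q_i - 81q_i.
First-order condition (treating rivals' output as given): 189 - 2q_i - Σ_{j≠i} q_j = 0.
With identical firms every q_j equals q_i, so Σ_{j≠i} q_j = 2q_i and 189 = 4q_i, giving q_i = 189/4.
Total output Q = 567/4, so price P = 270 - 567/4 = 513/4.

128.25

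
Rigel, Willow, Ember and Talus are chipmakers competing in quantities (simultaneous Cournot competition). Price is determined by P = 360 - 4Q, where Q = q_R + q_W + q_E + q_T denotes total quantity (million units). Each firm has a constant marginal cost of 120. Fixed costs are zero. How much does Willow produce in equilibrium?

A representative firm's profit is π_i = q_i(360 - 4Q) - 120q_i.
Setting ∂π_i/∂q_i = 0 with rivals' quantities fixed: 240 - 8q_i - 4·Σ_{j≠i} q_j = 0.
By symmetry each firm produces the same amount; substituting Σ_{j≠i} q_j = 3q_i yields q_i = 240/20 = 12.

12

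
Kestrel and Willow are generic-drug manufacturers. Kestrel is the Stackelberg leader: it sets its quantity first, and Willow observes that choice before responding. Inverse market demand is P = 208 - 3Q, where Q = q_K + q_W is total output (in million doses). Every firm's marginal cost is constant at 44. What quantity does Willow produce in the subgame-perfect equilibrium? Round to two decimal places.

13.67

Solve by backward induction. Given q_K, the follower Willow maximises π_W = (208 - 3q_K - 3q_W)q_W - 44q_W.
∂π_W/∂q_W = 164 - 3q_K - 6q_W = 0 gives the reaction function q_W = (164 - 3q_K)/6.
Kestrel substitutes q_W(q_K) into its own profit: π_K = q_K(208 - 3q_K - (164 - 3q_K)/2) - 44q_K = (126 - (3/2)q_K)q_K - 44q_K.
The leader's first-order condition 82 - 3q_K = 0 yields q_K = 82/3.
Then q_W = (164 - 3·(82/3))/6 = 41/3.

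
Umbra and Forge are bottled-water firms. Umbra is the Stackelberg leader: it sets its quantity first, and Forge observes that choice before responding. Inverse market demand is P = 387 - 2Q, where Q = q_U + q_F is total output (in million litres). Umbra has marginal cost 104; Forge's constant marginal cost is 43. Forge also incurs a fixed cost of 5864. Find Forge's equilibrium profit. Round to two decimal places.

The follower Forge best-responds to any q_U: π_F = (387 - 2Q)q_F - 43q_F.
∂π_F/∂q_F = 344 - 2q_U - 4q_F = 0 gives the reaction function q_F = (344 - 2q_U)/4.
The leader anticipates this reaction. Substituting into P = 387 - 2Q gives P = 215 - q_U, so π_U = (215 - q_U)q_U - 104q_U.
The leader's first-order condition 111 - 2q_U = 0 yields q_U = 111/2.
Then q_F = (344 - 2·(111/2))/4 = 233/4.
Price P = 387 - 2·(455/4) = 319/2.
Forge's profit: (319/2 - 43)·(233/4) - 5864 = 922.1250.

922.13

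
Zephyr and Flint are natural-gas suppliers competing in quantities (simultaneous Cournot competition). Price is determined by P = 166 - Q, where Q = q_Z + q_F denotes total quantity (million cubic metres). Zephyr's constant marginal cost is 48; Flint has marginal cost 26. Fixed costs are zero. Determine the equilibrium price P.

Zephyr's profit: π_Z = (166 - Q)q_Z - (48q_Z). Setting ∂π_Z/∂q_Z = 0: 118 - 2q_Z - (q_F) = 0.
Flint's first-order condition: 140 - 2q_F - (q_Z) = 0.
Rearranging gives the reaction functions q_Z = (118 - q_F)/2 and q_F = (140 - q_Z)/2.
Solving the pair: q_Z = 32, q_F = 54.
Total output Q = 86, so price P = 166 - 86 = 80.

80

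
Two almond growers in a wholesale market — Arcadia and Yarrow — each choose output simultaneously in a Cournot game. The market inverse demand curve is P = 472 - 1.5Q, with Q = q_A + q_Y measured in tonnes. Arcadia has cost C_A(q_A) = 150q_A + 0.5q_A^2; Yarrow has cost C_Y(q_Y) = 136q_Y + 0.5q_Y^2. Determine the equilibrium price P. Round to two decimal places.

Arcadia's profit: π_A = (472 - 1.5Q)q_A - (150q_A + (1/2)q_A²). Setting ∂π_A/∂q_A = 0: 322 - 4q_A - (3/2)(q_Y) = 0.
Yarrow's first-order condition: 336 - 4q_Y - (3/2)(q_A) = 0.
Rearranging gives the reaction functions q_A = (322 - (3/2)q_Y)/4 and q_Y = (336 - (3/2)q_A)/4.
Solving the pair: q_A = 57.0182, q_Y = 62.6182.
Total output Q = 1316/11, so price P = 472 - (3/2)·(1316/11) = 292.5455.

292.55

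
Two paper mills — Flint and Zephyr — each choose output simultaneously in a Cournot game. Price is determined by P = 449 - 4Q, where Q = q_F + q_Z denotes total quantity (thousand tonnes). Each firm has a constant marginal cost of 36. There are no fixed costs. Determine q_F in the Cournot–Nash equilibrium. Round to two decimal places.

Each firm earns π_i = (449 - 4Q)q_i - 36q_i.
First-order condition (treating rivals' output as given): 413 - 8q_i - 4q_j = 0.
With identical firms every q_j equals q_i, so q_j = q_i and 413 = 12q_i, giving q_i = 413/12.

34.42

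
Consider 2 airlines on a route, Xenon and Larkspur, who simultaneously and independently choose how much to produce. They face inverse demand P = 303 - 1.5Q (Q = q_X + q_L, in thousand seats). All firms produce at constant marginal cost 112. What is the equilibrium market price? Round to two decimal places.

Each firm earns π_i = (303 - 1.5Q)q_i - 112q_i.
Setting ∂π_i/∂q_i = 0 with rivals' quantities fixed: 191 - 3q_i - (3/2)q_j = 0.
With identical firms every q_j equals q_i, so q_j = q_i and 191 = (9/2)q_i, giving q_i = 382/9.
Total output Q = 764/9, so price P = 303 - (3/2)·(764/9) = 527/3.

175.67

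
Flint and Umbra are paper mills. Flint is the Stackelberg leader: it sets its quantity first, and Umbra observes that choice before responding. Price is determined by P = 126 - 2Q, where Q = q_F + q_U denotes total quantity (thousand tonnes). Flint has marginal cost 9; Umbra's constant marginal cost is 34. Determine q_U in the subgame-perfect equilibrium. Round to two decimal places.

5.25

The follower Umbra best-responds to any q_F: π_U = (126 - 2Q)q_U - 34q_U.
∂π_U/∂q_U = 92 - 2q_F - 4q_U = 0 gives the reaction function q_U = (92 - 2q_F)/4.
The leader anticipates this reaction. Substituting into P = 126 - 2Q gives P = 80 - q_F, so π_F = (80 - q_F)q_F - 9q_F.
Leader FOC: 71 - 2q_F = 0, so q_F = 71/2.
Then q_U = (92 - 2·(71/2))/4 = 21/4.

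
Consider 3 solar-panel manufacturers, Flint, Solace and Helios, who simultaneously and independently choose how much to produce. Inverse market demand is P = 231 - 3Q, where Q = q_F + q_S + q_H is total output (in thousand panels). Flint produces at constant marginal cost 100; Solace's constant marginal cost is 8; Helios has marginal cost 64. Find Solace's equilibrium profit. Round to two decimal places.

Flint's profit: π_F = (231 - 3Q)q_F - (100q_F). Setting ∂π_F/∂q_F = 0: 131 - 6q_F - 3(q_S + q_H) = 0.
Solace's profit: π_S = (231 - 3Q)q_S - (8q_S). Setting ∂π_S/∂q_S = 0: 223 - 6q_S - 3(q_F + q_H) = 0.
Helios's first-order condition: 167 - 6q_H - 3(q_F + q_S) = 0.
Adding the 3 first-order conditions: 521 − 12Q = 0, so Q = 521/12.
Back-substituting: q_F = (131 − 521/4)/3 = 1/4, q_S = (223 − 521/4)/3 = 371/12, q_H = (167 − 521/4)/3 = 49/4.
Price P = 231 - 3·(521/12) = 403/4.
Solace's profit: (403/4 - 8)·(371/12) = 2867.5208.

2867.52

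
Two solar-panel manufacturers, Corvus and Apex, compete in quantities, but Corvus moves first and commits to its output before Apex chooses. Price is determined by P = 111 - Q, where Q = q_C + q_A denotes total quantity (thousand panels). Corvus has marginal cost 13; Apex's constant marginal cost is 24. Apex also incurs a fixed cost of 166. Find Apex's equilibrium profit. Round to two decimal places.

Solve by backward induction. Given q_C, the follower Apex maximises π_A = (111 - q_C - q_A)q_A - 24q_A.
Follower FOC: 87 - q_C - 2q_A = 0, so q_A(q_C) = (87 - q_C)/2.
Corvus substitutes q_A(q_C) into its own profit: π_C = q_C(111 - q_C - (87 - q_C)/2) - 13q_C = (135/2 - (1/2)q_C)q_C - 13q_C.
The leader's first-order condition 109/2 - q_C = 0 yields q_C = 109/2.
Then q_A = (87 - 109/2)/2 = 65/4.
Price P = 111 - 283/4 = 161/4.
Apex's profit: (161/4 - 24)·(65/4) - 166 = 1569/16.

98.06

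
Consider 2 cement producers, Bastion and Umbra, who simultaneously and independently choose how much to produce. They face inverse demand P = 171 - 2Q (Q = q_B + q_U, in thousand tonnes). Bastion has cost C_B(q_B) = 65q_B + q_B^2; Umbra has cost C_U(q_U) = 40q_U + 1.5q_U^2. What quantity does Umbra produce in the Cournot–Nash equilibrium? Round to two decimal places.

Bastion's profit: π_B = (171 - 2Q)q_B - (65q_B + q_B²). Setting ∂π_B/∂q_B = 0: 106 - 6q_B - 2(q_U) = 0.
Umbra's first-order condition: 131 - 7q_U - 2(q_B) = 0.
Rearranging gives the reaction functions q_B = (106 - 2q_U)/6 and q_U = (131 - 2q_B)/7.
Substituting one into the other gives q_B = 240/19 and q_U = 287/19.

15.11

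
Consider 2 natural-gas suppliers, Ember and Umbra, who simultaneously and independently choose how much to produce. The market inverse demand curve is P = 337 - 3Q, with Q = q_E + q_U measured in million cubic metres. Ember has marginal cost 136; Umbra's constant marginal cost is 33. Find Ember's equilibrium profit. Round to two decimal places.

355.70

Ember's profit: π_E = (337 - 3Q)q_E - (136q_E). Setting ∂π_E/∂q_E = 0: 201 - 6q_E - 3(q_U) = 0.
Umbra's first-order condition: 304 - 6q_U - 3(q_E) = 0.
Rearranging gives the reaction functions q_E = (201 - 3q_U)/6 and q_U = (304 - 3q_E)/6.
Substituting one into the other gives q_E = 98/9 and q_U = 407/9.
Price P = 337 - 3·(505/9) = 506/3.
Ember's profit: (506/3 - 136)·(98/9) = 355.7037.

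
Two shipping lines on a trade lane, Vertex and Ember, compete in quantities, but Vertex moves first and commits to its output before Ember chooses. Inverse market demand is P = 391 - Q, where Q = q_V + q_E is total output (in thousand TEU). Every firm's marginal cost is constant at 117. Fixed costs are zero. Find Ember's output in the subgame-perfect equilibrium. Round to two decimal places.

68.50

Solve by backward induction. Given q_V, the follower Ember maximises π_E = (391 - q_V - q_E)q_E - 117q_E.
∂π_E/∂q_E = 274 - q_V - 2q_E = 0 gives the reaction function q_E = (274 - q_V)/2.
The leader anticipates this reaction. Substituting into P = 391 - Q gives P = 254 - (1/2)q_V, so π_V = (254 - (1/2)q_V)q_V - 117q_V.
The leader's first-order condition 137 - q_V = 0 yields q_V = 137.
Then q_E = (274 - 137)/2 = 137/2.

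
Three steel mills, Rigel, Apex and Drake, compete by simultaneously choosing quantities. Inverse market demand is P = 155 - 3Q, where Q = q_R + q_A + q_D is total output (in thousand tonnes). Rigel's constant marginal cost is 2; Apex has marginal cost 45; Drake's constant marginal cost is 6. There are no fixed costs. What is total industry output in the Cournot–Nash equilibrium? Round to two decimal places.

34.33

Rigel's profit: π_R = (155 - 3Q)q_R - (2q_R). Setting ∂π_R/∂q_R = 0: 153 - 6q_R - 3(q_A + q_D) = 0.
Apex's first-order condition: 110 - 6q_A - 3(q_R + q_D) = 0.
Drake's profit: π_D = (155 - 3Q)q_D - (6q_D). Setting ∂π_D/∂q_D = 0: 149 - 6q_D - 3(q_R + q_A) = 0.
Summing all 3 equations gives 412 − 12Q = 0, hence Q = 103/3.
Back-substituting: q_R = (153 − 103)/3 = 50/3, q_A = (110 − 103)/3 = 7/3, q_D = (149 − 103)/3 = 46/3.
Total output Q = 50/3 + 7/3 + 46/3 = 103/3.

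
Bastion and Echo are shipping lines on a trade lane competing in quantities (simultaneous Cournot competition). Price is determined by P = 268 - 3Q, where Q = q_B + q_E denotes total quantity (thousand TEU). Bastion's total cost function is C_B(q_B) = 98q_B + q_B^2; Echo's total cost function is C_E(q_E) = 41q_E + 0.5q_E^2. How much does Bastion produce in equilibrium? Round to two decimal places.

Bastion's profit: π_B = (268 - 3Q)q_B - (98q_B + q_B²). Setting ∂π_B/∂q_B = 0: 170 - 8q_B - 3(q_E) = 0.
Echo's profit: π_E = (268 - 3Q)q_E - (41q_E + (1/2)q_E²). Setting ∂π_E/∂q_E = 0: 227 - 7q_E - 3(q_B) = 0.
So q_B = (170 - 3q_E)/8 and q_E = (227 - 3q_B)/7.
Substituting one into the other gives q_B = 509/47 and q_E = 1306/47.

10.83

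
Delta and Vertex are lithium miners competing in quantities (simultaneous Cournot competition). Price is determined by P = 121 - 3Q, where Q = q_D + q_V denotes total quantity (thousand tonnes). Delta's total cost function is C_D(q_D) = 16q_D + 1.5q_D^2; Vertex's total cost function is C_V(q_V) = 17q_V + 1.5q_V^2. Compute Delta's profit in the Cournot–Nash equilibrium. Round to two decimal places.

347.82

Delta's profit: π_D = (121 - 3Q)q_D - (16q_D + (3/2)q_D²). Setting ∂π_D/∂q_D = 0: 105 - 9q_D - 3(q_V) = 0.
Vertex's profit: π_V = (121 - 3Q)q_V - (17q_V + (3/2)q_V²). Setting ∂π_V/∂q_V = 0: 104 - 9q_V - 3(q_D) = 0.
Rearranging gives the reaction functions q_D = (105 - 3q_V)/9 and q_V = (104 - 3q_D)/9.
Substituting one into the other gives q_D = 211/24 and q_V = 69/8.
Price P = 121 - 3·(209/12) = 275/4.
Delta's profit: (275/4)·(211/24) - 16·(211/24) - (3/2)(211/24)² = 347.8203.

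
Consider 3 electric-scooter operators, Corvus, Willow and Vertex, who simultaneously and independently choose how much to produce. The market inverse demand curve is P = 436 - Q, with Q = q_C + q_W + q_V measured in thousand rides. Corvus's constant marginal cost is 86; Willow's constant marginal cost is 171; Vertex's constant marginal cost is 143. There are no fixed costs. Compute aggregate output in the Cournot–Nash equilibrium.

227

Corvus's profit: π_C = (436 - Q)q_C - (86q_C). Setting ∂π_C/∂q_C = 0: 350 - 2q_C - (q_W + q_V) = 0.
Willow's first-order condition: 265 - 2q_W - (q_C + q_V) = 0.
Vertex's profit: π_V = (436 - Q)q_V - (143q_V). Setting ∂π_V/∂q_V = 0: 293 - 2q_V - (q_C + q_W) = 0.
Adding the 3 first-order conditions: 908 − 4Q = 0, so Q = 227.
Back-substituting: q_C = (350 − 227) = 123, q_W = (265 − 227) = 38, q_V = (293 − 227) = 66.
Total output Q = 123 + 38 + 66 = 227.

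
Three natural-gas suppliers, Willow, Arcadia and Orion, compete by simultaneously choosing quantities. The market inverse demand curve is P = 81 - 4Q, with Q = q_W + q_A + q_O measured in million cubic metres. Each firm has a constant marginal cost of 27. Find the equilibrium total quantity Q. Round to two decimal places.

10.13

A representative firm's profit is π_i = q_i(81 - 4Q) - 27q_i.
First-order condition (treating rivals' output as given): 54 - 8q_i - 4·Σ_{j≠i} q_j = 0.
By symmetry each firm produces the same amount; substituting Σ_{j≠i} q_j = 2q_i yields q_i = 54/16 = 27/8.
Total output Q = 27/8 + 27/8 + 27/8 = 81/8.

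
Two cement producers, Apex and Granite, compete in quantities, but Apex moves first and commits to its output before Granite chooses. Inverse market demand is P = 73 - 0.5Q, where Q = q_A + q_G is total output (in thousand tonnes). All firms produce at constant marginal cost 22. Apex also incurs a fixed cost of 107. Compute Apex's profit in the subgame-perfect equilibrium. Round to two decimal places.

543.25

The follower Granite best-responds to any q_A: π_G = (73 - 0.5Q)q_G - 22q_G.
Follower FOC: 51 - (1/2)q_A - q_G = 0, so q_G(q_A) = (51 - (1/2)q_A).
Apex substitutes q_G(q_A) into its own profit: π_A = q_A(73 - (1/2)q_A - (51 - (1/2)q_A)/2) - 22q_A = (95/2 - (1/4)q_A)q_A - 22q_A.
Leader FOC: 51/2 - (1/2)q_A = 0, so q_A = 51.
Then q_G = (51 - (1/2)·51) = 51/2.
Price P = 73 - (1/2)·(153/2) = 139/4.
Apex's profit: (139/4 - 22)·51 - 107 = 543.2500.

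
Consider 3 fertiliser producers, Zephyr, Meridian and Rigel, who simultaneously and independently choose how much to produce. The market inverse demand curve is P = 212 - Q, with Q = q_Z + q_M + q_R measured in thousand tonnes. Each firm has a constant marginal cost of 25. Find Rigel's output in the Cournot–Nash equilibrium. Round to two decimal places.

46.75

A representative firm's profit is π_i = q_i(212 - Q) - 25q_i.
First-order condition (treating rivals' output as given): 187 - 2q_i - Σ_{j≠i} q_j = 0.
With identical firms every q_j equals q_i, so Σ_{j≠i} q_j = 2q_i and 187 = 4q_i, giving q_i = 187/4.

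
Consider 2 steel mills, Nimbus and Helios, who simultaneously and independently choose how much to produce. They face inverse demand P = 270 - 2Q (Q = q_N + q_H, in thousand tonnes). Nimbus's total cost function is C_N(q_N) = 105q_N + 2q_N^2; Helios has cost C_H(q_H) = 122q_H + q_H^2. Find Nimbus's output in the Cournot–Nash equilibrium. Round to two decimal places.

Nimbus's profit: π_N = (270 - 2Q)q_N - (105q_N + 2q_N²). Setting ∂π_N/∂q_N = 0: 165 - 8q_N - 2(q_H) = 0.
Helios's profit: π_H = (270 - 2Q)q_H - (122q_H + q_H²). Setting ∂π_H/∂q_H = 0: 148 - 6q_H - 2(q_N) = 0.
Rearranging gives the reaction functions q_N = (165 - 2q_H)/8 and q_H = (148 - 2q_N)/6.
Substituting one into the other gives q_N = 347/22 and q_H = 427/22.

15.77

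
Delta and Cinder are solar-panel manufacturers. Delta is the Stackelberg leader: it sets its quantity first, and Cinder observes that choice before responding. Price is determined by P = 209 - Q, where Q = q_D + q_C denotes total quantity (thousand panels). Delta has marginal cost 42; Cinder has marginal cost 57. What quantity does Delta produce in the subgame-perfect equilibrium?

91

The follower Cinder best-responds to any q_D: π_C = (209 - Q)q_C - 57q_C.
Follower FOC: 152 - q_D - 2q_C = 0, so q_C(q_D) = (152 - q_D)/2.
The leader anticipates this reaction. Substituting into P = 209 - Q gives P = 133 - (1/2)q_D, so π_D = (133 - (1/2)q_D)q_D - 42q_D.
Maximising: ∂π_D/∂q_D = 91 - q_D = 0, giving q_D = 91.
Then q_C = (152 - 91)/2 = 61/2.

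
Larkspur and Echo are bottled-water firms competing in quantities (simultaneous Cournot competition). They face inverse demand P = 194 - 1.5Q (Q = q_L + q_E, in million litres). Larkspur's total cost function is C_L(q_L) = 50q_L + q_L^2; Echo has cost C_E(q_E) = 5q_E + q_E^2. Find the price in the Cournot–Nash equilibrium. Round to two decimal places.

117.15

Larkspur's profit: π_L = (194 - 1.5Q)q_L - (50q_L + q_L²). Setting ∂π_L/∂q_L = 0: 144 - 5q_L - (3/2)(q_E) = 0.
Echo's first-order condition: 189 - 5q_E - (3/2)(q_L) = 0.
Best responses: q_L = (144 - (3/2)q_E)/5, q_E = (189 - (3/2)q_L)/5.
Substituting one into the other gives q_L = 1746/91 and q_E = 32.0440.
Total output Q = 666/13, so price P = 194 - (3/2)·(666/13) = 1523/13.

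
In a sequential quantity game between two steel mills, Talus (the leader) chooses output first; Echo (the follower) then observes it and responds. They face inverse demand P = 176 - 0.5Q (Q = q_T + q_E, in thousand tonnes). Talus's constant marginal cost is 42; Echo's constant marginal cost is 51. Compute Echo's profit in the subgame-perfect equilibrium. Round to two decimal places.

Solve by backward induction. Given q_T, the follower Echo maximises π_E = (176 - (1/2)q_T - (1/2)q_E)q_E - 51q_E.
∂π_E/∂q_E = 125 - (1/2)q_T - q_E = 0 gives the reaction function q_E = (125 - (1/2)q_T).
Talus substitutes q_E(q_T) into its own profit: π_T = q_T(176 - (1/2)q_T - (125 - (1/2)q_T)/2) - 42q_T = (227/2 - (1/4)q_T)q_T - 42q_T.
Leader FOC: 143/2 - (1/2)q_T = 0, so q_T = 143.
Then q_E = (125 - (1/2)·143) = 107/2.
Price P = 176 - (1/2)·(393/2) = 311/4.
Echo's profit: (311/4 - 51)·(107/2) = 1431.1250.

1431.13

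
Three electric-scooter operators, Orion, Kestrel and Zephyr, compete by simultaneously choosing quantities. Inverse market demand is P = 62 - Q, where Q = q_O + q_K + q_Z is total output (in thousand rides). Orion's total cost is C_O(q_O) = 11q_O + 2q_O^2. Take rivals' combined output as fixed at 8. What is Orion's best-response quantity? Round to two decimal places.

7.17

With rivals' combined output fixed at 8, Orion's profit is π_O = (62 - 8 - q_O)q_O - (11q_O + 2q_O²) = (54 - q_O)q_O - (11q_O + 2q_O²).
∂π_O/∂q_O = 43 - 6q_O = 0, so q_O = 43/6.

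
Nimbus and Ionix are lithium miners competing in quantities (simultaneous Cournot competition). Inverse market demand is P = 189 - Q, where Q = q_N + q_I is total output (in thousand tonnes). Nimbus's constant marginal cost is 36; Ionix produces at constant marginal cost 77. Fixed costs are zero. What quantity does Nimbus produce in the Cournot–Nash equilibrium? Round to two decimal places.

64.67

Nimbus's profit: π_N = (189 - Q)q_N - (36q_N). Setting ∂π_N/∂q_N = 0: 153 - 2q_N - (q_I) = 0.
Ionix's first-order condition: 112 - 2q_I - (q_N) = 0.
Best responses: q_N = (153 - q_I)/2, q_I = (112 - q_N)/2.
Solving the pair: q_N = 194/3, q_I = 71/3.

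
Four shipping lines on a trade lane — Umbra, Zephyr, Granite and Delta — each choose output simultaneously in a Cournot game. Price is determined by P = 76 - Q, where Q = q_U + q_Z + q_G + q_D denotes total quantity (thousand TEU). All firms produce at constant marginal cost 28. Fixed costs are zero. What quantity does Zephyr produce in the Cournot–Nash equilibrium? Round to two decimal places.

9.60

Each firm earns π_i = (76 - Q)q_i - 28q_i.
Setting ∂π_i/∂q_i = 0 with rivals' quantities fixed: 48 - 2q_i - Σ_{j≠i} q_j = 0.
With identical firms every q_j equals q_i, so Σ_{j≠i} q_j = 3q_i and 48 = 5q_i, giving q_i = 48/5.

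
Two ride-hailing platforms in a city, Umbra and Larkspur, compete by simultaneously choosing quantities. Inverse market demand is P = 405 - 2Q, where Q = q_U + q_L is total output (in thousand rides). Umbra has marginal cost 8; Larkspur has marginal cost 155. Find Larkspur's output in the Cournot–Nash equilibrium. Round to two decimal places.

17.17

Umbra's profit: π_U = (405 - 2Q)q_U - (8q_U). Setting ∂π_U/∂q_U = 0: 397 - 4q_U - 2(q_L) = 0.
Larkspur's profit: π_L = (405 - 2Q)q_L - (155q_L). Setting ∂π_L/∂q_L = 0: 250 - 4q_L - 2(q_U) = 0.
Rearranging gives the reaction functions q_U = (397 - 2q_L)/4 and q_L = (250 - 2q_U)/4.
Substituting one into the other gives q_U = 272/3 and q_L = 103/6.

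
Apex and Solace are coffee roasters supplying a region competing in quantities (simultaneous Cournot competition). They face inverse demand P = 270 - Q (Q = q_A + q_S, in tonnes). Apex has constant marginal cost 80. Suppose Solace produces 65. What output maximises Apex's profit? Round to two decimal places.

62.50

With the rival's output fixed at 65, Apex's profit is π_A = (270 - 65 - q_A)q_A - (80q_A) = (205 - q_A)q_A - (80q_A).
∂π_A/∂q_A = 125 - 2q_A = 0, so q_A = 125/2.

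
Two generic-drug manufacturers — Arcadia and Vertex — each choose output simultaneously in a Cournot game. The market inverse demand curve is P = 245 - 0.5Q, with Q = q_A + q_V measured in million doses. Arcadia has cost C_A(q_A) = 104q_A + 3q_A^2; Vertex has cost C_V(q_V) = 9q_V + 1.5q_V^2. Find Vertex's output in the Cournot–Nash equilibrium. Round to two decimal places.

Arcadia's profit: π_A = (245 - 0.5Q)q_A - (104q_A + 3q_A²). Setting ∂π_A/∂q_A = 0: 141 - 7q_A - (1/2)(q_V) = 0.
Vertex's first-order condition: 236 - 4q_V - (1/2)(q_A) = 0.
So q_A = (141 - (1/2)q_V)/7 and q_V = (236 - (1/2)q_A)/4.
Solving the pair: q_A = 1784/111, q_V = 56.9910.

56.99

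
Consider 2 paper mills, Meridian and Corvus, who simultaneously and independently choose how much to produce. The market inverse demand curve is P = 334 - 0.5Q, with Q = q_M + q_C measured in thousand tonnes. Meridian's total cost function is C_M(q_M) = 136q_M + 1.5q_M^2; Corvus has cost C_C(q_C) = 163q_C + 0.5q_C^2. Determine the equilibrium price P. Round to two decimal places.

Meridian's profit: π_M = (334 - 0.5Q)q_M - (136q_M + (3/2)q_M²). Setting ∂π_M/∂q_M = 0: 198 - 4q_M - (1/2)(q_C) = 0.
Corvus's first-order condition: 171 - 2q_C - (1/2)(q_M) = 0.
Rearranging gives the reaction functions q_M = (198 - (1/2)q_C)/4 and q_C = (171 - (1/2)q_M)/2.
Substituting one into the other gives q_M = 1242/31 and q_C = 75.4839.
Total output Q = 115.5484, so price P = 334 - (1/2)·115.5484 = 276.2258.

276.23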